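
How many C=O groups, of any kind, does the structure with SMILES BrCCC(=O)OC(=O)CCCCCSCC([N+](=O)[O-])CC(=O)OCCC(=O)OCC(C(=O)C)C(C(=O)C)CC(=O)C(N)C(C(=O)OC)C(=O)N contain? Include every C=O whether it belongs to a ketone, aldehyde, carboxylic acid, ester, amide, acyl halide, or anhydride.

9

CH2CO-O-COCH2: anhydride, 2 C=O (running total 2).
CH2COOCH2: ester, 1 C=O (running total 3).
CH2COOCH2: ester, 1 C=O (running total 4).
CH(COCH3): ketone, 1 C=O (running total 5).
CH(COCH3): ketone, 1 C=O (running total 6).
CO: ketone, 1 C=O (running total 7).
CH(COOCH3): ester, 1 C=O (running total 8).
CONH2: amide, 1 C=O (running total 9).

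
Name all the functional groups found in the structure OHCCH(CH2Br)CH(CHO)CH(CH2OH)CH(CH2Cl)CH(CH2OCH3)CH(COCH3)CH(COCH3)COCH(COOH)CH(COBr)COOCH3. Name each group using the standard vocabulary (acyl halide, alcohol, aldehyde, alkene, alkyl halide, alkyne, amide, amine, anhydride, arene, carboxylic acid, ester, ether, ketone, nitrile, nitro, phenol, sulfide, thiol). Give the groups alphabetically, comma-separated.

acyl halide, alcohol, aldehyde, alkyl halide, carboxylic acid, ester, ether, ketone

terminal –CHO: carbonyl C bonded to H and C → aldehyde.
pendant –CH2X: halogen on sp³ carbon → alkyl halide.
pendant –CHO: carbonyl C bonded to C and H → aldehyde.
pendant –CH2OH on an sp³ backbone C → alcohol.
pendant –CH2X: halogen on sp³ carbon → alkyl halide.
pendant –CH2OCH3: C–O–C linkage → ether.
pendant –COCH3: carbonyl C bonded to two carbons → ketone.
pendant –COCH3: carbonyl C bonded to two carbons → ketone.
–C(=O)– with carbon on both sides → ketone.
pendant –COOH: carbonyl C bonded to C and –OH → carboxylic acid.
pendant –C(=O)X: carbonyl C bonded to C and halogen → acyl halide.
–C(=O)OCH3: carbonyl C bonded to C and to –OCH3 → ester (not ketone + ether).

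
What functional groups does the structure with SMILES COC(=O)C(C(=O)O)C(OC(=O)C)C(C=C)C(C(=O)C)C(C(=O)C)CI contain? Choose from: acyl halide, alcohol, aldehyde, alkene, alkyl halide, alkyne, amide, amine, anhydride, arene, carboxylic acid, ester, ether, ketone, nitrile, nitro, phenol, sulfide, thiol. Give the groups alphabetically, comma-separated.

Reading the structure from left to right:
  CH3OOC: CH3O–C(=O)–: carbonyl C bonded to C and to –OCH3 → ester (not ketone + ether).
  CH(COOH): pendant –COOH: carbonyl C bonded to C and –OH → carboxylic acid.
  CH(OCOCH3): pendant –OC(=O)CH3: an acyloxy group → ester.
  CH(CH=CH2): pendant –CH=CH2: C=C double bond → alkene.
  CH(COCH3): pendant –COCH3: carbonyl C bonded to two carbons → ketone.
  CH(COCH3): pendant –COCH3: carbonyl C bonded to two carbons → ketone.
  CH2I: halogen on an sp³ carbon → alkyl halide.

alkene, alkyl halide, carboxylic acid, ester, ketone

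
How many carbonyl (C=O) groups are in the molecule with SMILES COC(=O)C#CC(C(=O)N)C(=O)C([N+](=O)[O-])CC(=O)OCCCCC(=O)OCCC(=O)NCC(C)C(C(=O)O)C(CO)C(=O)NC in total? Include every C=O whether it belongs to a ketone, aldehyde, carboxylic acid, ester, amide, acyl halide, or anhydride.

CH3OOC: ester, 1 C=O (running total 1).
CH(CONH2): amide, 1 C=O (running total 2).
CO: ketone, 1 C=O (running total 3).
CH2COOCH2: ester, 1 C=O (running total 4).
CH2COOCH2: ester, 1 C=O (running total 5).
CH2CONHCH2: amide, 1 C=O (running total 6).
CH(COOH): carboxylic acid, 1 C=O (running total 7).
CONHCH3: amide, 1 C=O (running total 8).

8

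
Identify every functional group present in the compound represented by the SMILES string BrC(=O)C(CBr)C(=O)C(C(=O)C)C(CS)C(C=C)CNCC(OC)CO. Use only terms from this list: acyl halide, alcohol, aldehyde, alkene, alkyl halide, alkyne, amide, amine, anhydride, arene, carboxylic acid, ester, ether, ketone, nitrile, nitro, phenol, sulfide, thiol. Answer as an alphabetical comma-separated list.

–C(=O)Br: carbonyl C bonded to C and to a halogen → acyl halide (not alkyl halide).
pendant –CH2X: halogen on sp³ carbon → alkyl halide.
–C(=O)– with carbon on both sides → ketone.
pendant –COCH3: carbonyl C bonded to two carbons → ketone.
pendant –CH2SH → thiol.
pendant –CH=CH2: C=C double bond → alkene.
C–N–C with sp³ carbons and no adjacent C=O → amine (secondary).
pendant –OCH3: C–O–C with sp³ C, no adjacent C=O → ether.
–OH on an sp³ carbon → alcohol.

acyl halide, alcohol, alkene, alkyl halide, amine, ether, ketone, thiol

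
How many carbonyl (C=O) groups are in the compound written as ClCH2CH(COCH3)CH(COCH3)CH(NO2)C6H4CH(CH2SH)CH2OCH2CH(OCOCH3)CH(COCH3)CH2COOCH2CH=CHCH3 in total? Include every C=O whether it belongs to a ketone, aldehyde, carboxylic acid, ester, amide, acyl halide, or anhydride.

CH(COCH3): ketone, 1 C=O (running total 1).
CH(COCH3): ketone, 1 C=O (running total 2).
CH(OCOCH3): ester, 1 C=O (running total 3).
CH(COCH3): ketone, 1 C=O (running total 4).
CH2COOCH2: ester, 1 C=O (running total 5).

5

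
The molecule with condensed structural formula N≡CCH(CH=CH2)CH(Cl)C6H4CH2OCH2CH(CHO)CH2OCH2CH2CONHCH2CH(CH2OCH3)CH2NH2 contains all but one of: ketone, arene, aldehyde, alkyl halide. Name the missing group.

arene: present (C6H4 — para-disubstituted benzene ring → arene).
aldehyde: present (CH(CHO) — pendant –CHO: carbonyl C bonded to C and H → aldehyde).
alkyl halide: present (CH(Cl) — halogen on an sp³ carbon → alkyl halide).
ketone: absent. In CH2CONHCH2, the C=O is bonded to nitrogen, which defines an amide, not a ketone. In CH(CHO), the carbonyl carbon carries an H, so it is an aldehyde, not a ketone.

ketone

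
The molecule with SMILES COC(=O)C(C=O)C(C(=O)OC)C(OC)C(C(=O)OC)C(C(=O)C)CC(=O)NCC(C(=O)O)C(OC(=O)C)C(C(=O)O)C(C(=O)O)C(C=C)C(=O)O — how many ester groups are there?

Working along the chain:
  CH3OOC: CH3O–C(=O)–: carbonyl C bonded to C and to –OCH3 → ester (not ketone + ether).
  CH(CHO): pendant –CHO: carbonyl C bonded to C and H → aldehyde.
  CH(COOCH3): pendant –COOCH3: carbonyl C bonded to C and –OCH3 → ester.
  CH(OCH3): pendant –OCH3: C–O–C with sp³ C, no adjacent C=O → ether.
  CH(COOCH3): pendant –COOCH3: carbonyl C bonded to C and –OCH3 → ester.
  CH(COCH3): pendant –COCH3: carbonyl C bonded to two carbons → ketone.
  CH2CONHCH2: –C(=O)–N– linkage → amide (the N is not an amine).
  CH(COOH): pendant –COOH: carbonyl C bonded to C and –OH → carboxylic acid.
  CH(OCOCH3): pendant –OC(=O)CH3: an acyloxy group → ester.
  CH(COOH): pendant –COOH: carbonyl C bonded to C and –OH → carboxylic acid.
  CH(COOH): pendant –COOH: carbonyl C bonded to C and –OH → carboxylic acid.
  CH(CH=CH2): pendant –CH=CH2: C=C double bond → alkene.
  COOH: –COOH: carbonyl C bonded to –OH and C → carboxylic acid (the –OH is not a separate alcohol).
Ester appears at: CH3OOC, CH(COOCH3), CH(COOCH3), CH(OCOCH3) → 4.

4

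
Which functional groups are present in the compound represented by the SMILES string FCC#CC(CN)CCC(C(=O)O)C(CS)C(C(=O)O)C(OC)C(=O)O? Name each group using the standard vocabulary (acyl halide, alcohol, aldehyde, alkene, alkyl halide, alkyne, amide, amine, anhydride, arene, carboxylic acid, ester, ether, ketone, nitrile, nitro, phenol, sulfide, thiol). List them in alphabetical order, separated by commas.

alkyl halide, alkyne, amine, carboxylic acid, ether, thiol

Working along the chain:
  FCH2: halogen on an sp³ carbon → alkyl halide.
  C≡C: C≡C triple bond → alkyne.
  CH(CH2NH2): pendant –CH2NH2: N on sp³ C, no adjacent C=O → amine.
  CH(COOH): pendant –COOH: carbonyl C bonded to C and –OH → carboxylic acid.
  CH(CH2SH): pendant –CH2SH → thiol.
  CH(COOH): pendant –COOH: carbonyl C bonded to C and –OH → carboxylic acid.
  CH(OCH3): pendant –OCH3: C–O–C with sp³ C, no adjacent C=O → ether.
  COOH: –COOH: carbonyl C bonded to –OH and C → carboxylic acid (the –OH is not a separate alcohol).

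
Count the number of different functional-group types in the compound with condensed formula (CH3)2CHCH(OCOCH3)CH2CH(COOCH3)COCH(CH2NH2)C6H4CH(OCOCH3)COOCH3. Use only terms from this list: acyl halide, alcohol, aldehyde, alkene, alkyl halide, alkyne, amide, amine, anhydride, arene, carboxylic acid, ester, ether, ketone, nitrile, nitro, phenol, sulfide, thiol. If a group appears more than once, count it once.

4

Reading the structure from left to right:
  CH(OCOCH3): pendant –OC(=O)CH3: an acyloxy group → ester.
  CH(COOCH3): pendant –COOCH3: carbonyl C bonded to C and –OCH3 → ester.
  CO: –C(=O)– with carbon on both sides → ketone.
  CH(CH2NH2): pendant –CH2NH2: N on sp³ C, no adjacent C=O → amine.
  C6H4: para-disubstituted benzene ring → arene.
  CH(OCOCH3): pendant –OC(=O)CH3: an acyloxy group → ester.
  COOCH3: –C(=O)OCH3: carbonyl C bonded to C and to –OCH3 → ester (not ketone + ether).
Distinct types present: amine, arene, ester, ketone.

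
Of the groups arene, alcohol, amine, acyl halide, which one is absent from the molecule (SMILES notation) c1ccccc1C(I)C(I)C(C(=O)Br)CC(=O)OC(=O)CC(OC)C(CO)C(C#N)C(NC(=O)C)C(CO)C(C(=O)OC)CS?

amine

arene: present (C6H5 — C6H5– phenyl ring → arene).
alcohol: present (CH(CH2OH) — pendant –CH2OH on an sp³ backbone C → alcohol).
acyl halide: present (CH(COBr) — pendant –C(=O)X: carbonyl C bonded to C and halogen → acyl halide).
amine: absent. In CH(NHCOCH3), the nitrogen is bonded directly to a carbonyl carbon, making it part of an amide, not a free amine.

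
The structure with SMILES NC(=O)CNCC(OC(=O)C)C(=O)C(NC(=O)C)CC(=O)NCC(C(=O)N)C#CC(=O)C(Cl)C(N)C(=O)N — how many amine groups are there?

Working along the chain:
  H2NCO: –C(=O)NH2: carbonyl C bonded to C and to N → amide (the N is not a separate amine).
  CH2NHCH2: C–N–C with sp³ carbons and no adjacent C=O → amine (secondary).
  CH(OCOCH3): pendant –OC(=O)CH3: an acyloxy group → ester.
  CO: –C(=O)– with carbon on both sides → ketone.
  CH(NHCOCH3): pendant –NHC(=O)CH3: N bonded to a carbonyl → amide (not amine).
  CH2CONHCH2: –C(=O)–N– linkage → amide (the N is not an amine).
  CH(CONH2): pendant –CONH2: carbonyl C bonded to C and N → amide.
  C≡C: C≡C triple bond → alkyne.
  CO: –C(=O)– with carbon on both sides → ketone.
  CH(Cl): halogen on an sp³ carbon → alkyl halide.
  CH(NH2): –NH2 on an sp³ carbon with no adjacent C=O → amine.
  CONH2: –C(=O)NH2: carbonyl C bonded to C and to N → amide (the N is not a separate amine).
Amine appears at: CH2NHCH2, CH(NH2) → 2.

2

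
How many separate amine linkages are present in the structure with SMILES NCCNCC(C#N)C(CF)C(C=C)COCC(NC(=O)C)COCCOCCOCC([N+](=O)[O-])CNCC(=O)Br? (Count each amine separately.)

–NH2 on an sp³ carbon with no adjacent C=O → amine.
C–N–C with sp³ carbons and no adjacent C=O → amine (secondary).
pendant –C≡N: nitrile.
pendant –CH2X: halogen on sp³ carbon → alkyl halide.
pendant –CH=CH2: C=C double bond → alkene.
C–O–C with sp³ carbons on both sides and no adjacent C=O → ether.
pendant –NHC(=O)CH3: N bonded to a carbonyl → amide (not amine).
C–O–C with sp³ carbons on both sides and no adjacent C=O → ether.
C–O–C with sp³ carbons on both sides and no adjacent C=O → ether.
C–O–C with sp³ carbons on both sides and no adjacent C=O → ether.
–NO2 on an sp³ carbon → nitro (the N=O is not a carbonyl).
C–N–C with sp³ carbons and no adjacent C=O → amine (secondary).
–C(=O)Br: carbonyl C bonded to C and to a halogen → acyl halide (not alkyl halide).
Amine appears at: H2NCH2, CH2NHCH2, CH2NHCH2 → 3.

3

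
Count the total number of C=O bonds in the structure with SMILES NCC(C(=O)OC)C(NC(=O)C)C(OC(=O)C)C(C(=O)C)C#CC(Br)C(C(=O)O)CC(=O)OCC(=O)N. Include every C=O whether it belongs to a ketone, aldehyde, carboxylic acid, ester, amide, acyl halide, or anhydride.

7

CH(COOCH3): ester, 1 C=O (running total 1).
CH(NHCOCH3): amide, 1 C=O (running total 2).
CH(OCOCH3): ester, 1 C=O (running total 3).
CH(COCH3): ketone, 1 C=O (running total 4).
CH(COOH): carboxylic acid, 1 C=O (running total 5).
CH2COOCH2: ester, 1 C=O (running total 6).
CONH2: amide, 1 C=O (running total 7).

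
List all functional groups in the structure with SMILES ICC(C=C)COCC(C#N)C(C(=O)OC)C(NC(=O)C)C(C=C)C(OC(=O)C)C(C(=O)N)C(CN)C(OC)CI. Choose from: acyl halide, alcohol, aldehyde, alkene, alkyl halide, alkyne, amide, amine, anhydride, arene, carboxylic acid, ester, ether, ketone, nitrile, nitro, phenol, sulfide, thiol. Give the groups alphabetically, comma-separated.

Working along the chain:
  ICH2: halogen on an sp³ carbon → alkyl halide.
  CH(CH=CH2): pendant –CH=CH2: C=C double bond → alkene.
  CH2OCH2: C–O–C with sp³ carbons on both sides and no adjacent C=O → ether.
  CH(CN): pendant –C≡N: nitrile.
  CH(COOCH3): pendant –COOCH3: carbonyl C bonded to C and –OCH3 → ester.
  CH(NHCOCH3): pendant –NHC(=O)CH3: N bonded to a carbonyl → amide (not amine).
  CH(CH=CH2): pendant –CH=CH2: C=C double bond → alkene.
  CH(OCOCH3): pendant –OC(=O)CH3: an acyloxy group → ester.
  CH(CONH2): pendant –CONH2: carbonyl C bonded to C and N → amide.
  CH(CH2NH2): pendant –CH2NH2: N on sp³ C, no adjacent C=O → amine.
  CH(OCH3): pendant –OCH3: C–O–C with sp³ C, no adjacent C=O → ether.
  CH2I: halogen on an sp³ carbon → alkyl halide.

alkene, alkyl halide, amide, amine, ester, ether, nitrile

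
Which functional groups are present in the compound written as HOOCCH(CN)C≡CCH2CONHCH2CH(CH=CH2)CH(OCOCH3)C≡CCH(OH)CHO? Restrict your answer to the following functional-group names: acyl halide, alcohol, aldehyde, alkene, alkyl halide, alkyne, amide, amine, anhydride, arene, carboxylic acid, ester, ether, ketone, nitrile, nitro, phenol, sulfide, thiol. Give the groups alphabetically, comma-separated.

–COOH: carbonyl C bonded to –OH and C → carboxylic acid (the –OH is not a separate alcohol).
pendant –C≡N: nitrile.
C≡C triple bond → alkyne.
–C(=O)–N– linkage → amide (the N is not an amine).
pendant –CH=CH2: C=C double bond → alkene.
pendant –OC(=O)CH3: an acyloxy group → ester.
C≡C triple bond → alkyne.
–OH on an sp³ carbon → alcohol (secondary).
terminal –CHO: carbonyl C bonded to H and C → aldehyde.

alcohol, aldehyde, alkene, alkyne, amide, carboxylic acid, ester, nitrile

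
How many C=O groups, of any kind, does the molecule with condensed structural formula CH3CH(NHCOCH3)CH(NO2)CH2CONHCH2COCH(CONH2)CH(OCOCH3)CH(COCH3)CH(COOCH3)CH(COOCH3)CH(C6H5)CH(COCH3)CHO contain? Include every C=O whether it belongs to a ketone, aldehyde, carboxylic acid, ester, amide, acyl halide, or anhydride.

10

CH(NHCOCH3): amide, 1 C=O (running total 1).
CH2CONHCH2: amide, 1 C=O (running total 2).
CO: ketone, 1 C=O (running total 3).
CH(CONH2): amide, 1 C=O (running total 4).
CH(OCOCH3): ester, 1 C=O (running total 5).
CH(COCH3): ketone, 1 C=O (running total 6).
CH(COOCH3): ester, 1 C=O (running total 7).
CH(COOCH3): ester, 1 C=O (running total 8).
CH(COCH3): ketone, 1 C=O (running total 9).
CHO: aldehyde, 1 C=O (running total 10).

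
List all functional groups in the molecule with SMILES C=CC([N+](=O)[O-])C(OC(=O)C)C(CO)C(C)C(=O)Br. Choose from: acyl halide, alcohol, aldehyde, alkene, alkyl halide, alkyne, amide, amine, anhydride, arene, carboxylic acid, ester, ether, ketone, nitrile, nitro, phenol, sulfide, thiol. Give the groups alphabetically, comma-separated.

acyl halide, alcohol, alkene, ester, nitro

C=C double bond → alkene.
–NO2 on an sp³ carbon → nitro (the N=O is not a carbonyl).
pendant –OC(=O)CH3: an acyloxy group → ester.
pendant –CH2OH on an sp³ backbone C → alcohol.
–C(=O)Br: carbonyl C bonded to C and to a halogen → acyl halide (not alkyl halide).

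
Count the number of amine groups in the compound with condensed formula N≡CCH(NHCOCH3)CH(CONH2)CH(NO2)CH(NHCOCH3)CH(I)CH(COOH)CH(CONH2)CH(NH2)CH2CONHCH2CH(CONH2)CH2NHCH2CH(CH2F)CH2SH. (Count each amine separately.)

2

N≡C–: carbon triple-bonded to nitrogen → nitrile.
pendant –NHC(=O)CH3: N bonded to a carbonyl → amide (not amine).
pendant –CONH2: carbonyl C bonded to C and N → amide.
–NO2 on an sp³ carbon → nitro (the N=O is not a carbonyl).
pendant –NHC(=O)CH3: N bonded to a carbonyl → amide (not amine).
halogen on an sp³ carbon → alkyl halide.
pendant –COOH: carbonyl C bonded to C and –OH → carboxylic acid.
pendant –CONH2: carbonyl C bonded to C and N → amide.
–NH2 on an sp³ carbon with no adjacent C=O → amine.
–C(=O)–N– linkage → amide (the N is not an amine).
pendant –CONH2: carbonyl C bonded to C and N → amide.
C–N–C with sp³ carbons and no adjacent C=O → amine (secondary).
pendant –CH2X: halogen on sp³ carbon → alkyl halide.
–SH on an sp³ carbon → thiol.
Amine appears at: CH(NH2), CH2NHCH2 → 2.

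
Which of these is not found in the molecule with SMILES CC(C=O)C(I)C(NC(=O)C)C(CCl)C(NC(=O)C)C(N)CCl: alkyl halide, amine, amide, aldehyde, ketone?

ketone

alkyl halide: present (CH(I) — halogen on an sp³ carbon → alkyl halide).
aldehyde: present (CH(CHO) — pendant –CHO: carbonyl C bonded to C and H → aldehyde).
amine: present (CH(NH2) — –NH2 on an sp³ carbon with no adjacent C=O → amine).
amide: present (CH(NHCOCH3) — pendant –NHC(=O)CH3: N bonded to a carbonyl → amide (not amine)).
ketone: absent. In CH(NHCOCH3), the C=O is bonded to nitrogen, which defines an amide, not a ketone. In CH(CHO), the carbonyl carbon carries an H, so it is an aldehyde, not a ketone.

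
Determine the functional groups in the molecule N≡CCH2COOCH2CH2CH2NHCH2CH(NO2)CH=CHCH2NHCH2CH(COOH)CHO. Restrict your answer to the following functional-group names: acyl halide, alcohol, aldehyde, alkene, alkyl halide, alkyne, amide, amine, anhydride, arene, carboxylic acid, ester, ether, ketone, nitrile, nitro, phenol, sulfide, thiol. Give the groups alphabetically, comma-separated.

aldehyde, alkene, amine, carboxylic acid, ester, nitrile, nitro

Taking each segment in turn:
  N≡C: N≡C–: carbon triple-bonded to nitrogen → nitrile.
  CH2COOCH2: –C(=O)–O–C with C on the carbonyl side → ester.
  CH2NHCH2: C–N–C with sp³ carbons and no adjacent C=O → amine (secondary).
  CH(NO2): –NO2 on an sp³ carbon → nitro (the N=O is not a carbonyl).
  CH=CH: C=C double bond → alkene.
  CH2NHCH2: C–N–C with sp³ carbons and no adjacent C=O → amine (secondary).
  CH(COOH): pendant –COOH: carbonyl C bonded to C and –OH → carboxylic acid.
  CHO: terminal –CHO: carbonyl C bonded to H and C → aldehyde.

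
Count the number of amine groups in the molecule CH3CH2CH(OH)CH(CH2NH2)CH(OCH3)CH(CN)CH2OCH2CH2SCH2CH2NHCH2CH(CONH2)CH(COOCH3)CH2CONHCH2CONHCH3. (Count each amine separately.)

2

–OH on an sp³ carbon → alcohol (secondary).
pendant –CH2NH2: N on sp³ C, no adjacent C=O → amine.
pendant –OCH3: C–O–C with sp³ C, no adjacent C=O → ether.
pendant –C≡N: nitrile.
C–O–C with sp³ carbons on both sides and no adjacent C=O → ether.
C–S–C linkage → sulfide (thioether).
C–N–C with sp³ carbons and no adjacent C=O → amine (secondary).
pendant –CONH2: carbonyl C bonded to C and N → amide.
pendant –COOCH3: carbonyl C bonded to C and –OCH3 → ester.
–C(=O)–N– linkage → amide (the N is not an amine).
–C(=O)NHCH3: carbonyl C bonded to C and to N → amide (the N is not an amine).
Amine appears at: CH(CH2NH2), CH2NHCH2 → 2.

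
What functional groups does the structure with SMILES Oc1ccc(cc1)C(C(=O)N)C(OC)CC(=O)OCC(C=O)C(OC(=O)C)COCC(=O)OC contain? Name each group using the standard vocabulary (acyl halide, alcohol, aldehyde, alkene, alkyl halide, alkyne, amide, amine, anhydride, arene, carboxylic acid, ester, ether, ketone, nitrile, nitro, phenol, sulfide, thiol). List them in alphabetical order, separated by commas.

aldehyde, amide, arene, ester, ether, phenol

Taking each segment in turn:
  HOC6H4: –OH attached directly to an aromatic ring → phenol (not alcohol); the ring itself is an arene.
  CH(CONH2): pendant –CONH2: carbonyl C bonded to C and N → amide.
  CH(OCH3): pendant –OCH3: C–O–C with sp³ C, no adjacent C=O → ether.
  CH2COOCH2: –C(=O)–O–C with C on the carbonyl side → ester.
  CH(CHO): pendant –CHO: carbonyl C bonded to C and H → aldehyde.
  CH(OCOCH3): pendant –OC(=O)CH3: an acyloxy group → ester.
  CH2OCH2: C–O–C with sp³ carbons on both sides and no adjacent C=O → ether.
  COOCH3: –C(=O)OCH3: carbonyl C bonded to C and to –OCH3 → ester (not ketone + ether).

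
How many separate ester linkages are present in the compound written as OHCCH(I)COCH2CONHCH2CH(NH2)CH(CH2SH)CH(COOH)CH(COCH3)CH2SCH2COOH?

0

terminal –CHO: carbonyl C bonded to H and C → aldehyde.
halogen on an sp³ carbon → alkyl halide.
–C(=O)– with carbon on both sides → ketone.
–C(=O)–N– linkage → amide (the N is not an amine).
–NH2 on an sp³ carbon with no adjacent C=O → amine.
pendant –CH2SH → thiol.
pendant –COOH: carbonyl C bonded to C and –OH → carboxylic acid.
pendant –COCH3: carbonyl C bonded to two carbons → ketone.
C–S–C linkage → sulfide (thioether).
–COOH: carbonyl C bonded to –OH and C → carboxylic acid (the –OH is not a separate alcohol).
No segment is a ester: CO is ketone, not ester; CH(COOH) is carboxylic acid, not ester; CH(COCH3) is ketone, not ester. → 0.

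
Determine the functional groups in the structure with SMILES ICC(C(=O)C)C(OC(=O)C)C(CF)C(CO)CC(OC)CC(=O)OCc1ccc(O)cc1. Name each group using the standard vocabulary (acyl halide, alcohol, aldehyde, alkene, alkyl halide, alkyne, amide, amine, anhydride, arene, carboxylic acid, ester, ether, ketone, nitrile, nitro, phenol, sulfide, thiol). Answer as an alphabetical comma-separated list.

alcohol, alkyl halide, arene, ester, ether, ketone, phenol

Taking each segment in turn:
  ICH2: halogen on an sp³ carbon → alkyl halide.
  CH(COCH3): pendant –COCH3: carbonyl C bonded to two carbons → ketone.
  CH(OCOCH3): pendant –OC(=O)CH3: an acyloxy group → ester.
  CH(CH2F): pendant –CH2X: halogen on sp³ carbon → alkyl halide.
  CH(CH2OH): pendant –CH2OH on an sp³ backbone C → alcohol.
  CH(OCH3): pendant –OCH3: C–O–C with sp³ C, no adjacent C=O → ether.
  CH2COOCH2: –C(=O)–O–C with C on the carbonyl side → ester.
  C6H4OH: –OH attached directly to an aromatic ring → phenol (not alcohol); the ring itself is an arene.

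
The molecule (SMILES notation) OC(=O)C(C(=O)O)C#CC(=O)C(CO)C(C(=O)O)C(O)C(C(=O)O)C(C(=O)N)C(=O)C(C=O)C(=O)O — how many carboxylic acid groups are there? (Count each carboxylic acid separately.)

Working along the chain:
  HOOC: –COOH: carbonyl C bonded to –OH and C → carboxylic acid (the –OH is not a separate alcohol).
  CH(COOH): pendant –COOH: carbonyl C bonded to C and –OH → carboxylic acid.
  C≡C: C≡C triple bond → alkyne.
  CO: –C(=O)– with carbon on both sides → ketone.
  CH(CH2OH): pendant –CH2OH on an sp³ backbone C → alcohol.
  CH(COOH): pendant –COOH: carbonyl C bonded to C and –OH → carboxylic acid.
  CH(OH): –OH on an sp³ carbon → alcohol (secondary).
  CH(COOH): pendant –COOH: carbonyl C bonded to C and –OH → carboxylic acid.
  CH(CONH2): pendant –CONH2: carbonyl C bonded to C and N → amide.
  CO: –C(=O)– with carbon on both sides → ketone.
  CH(CHO): pendant –CHO: carbonyl C bonded to C and H → aldehyde.
  COOH: –COOH: carbonyl C bonded to –OH and C → carboxylic acid (the –OH is not a separate alcohol).
Carboxylic acid appears at: HOOC, CH(COOH), CH(COOH), CH(COOH), COOH → 5.

5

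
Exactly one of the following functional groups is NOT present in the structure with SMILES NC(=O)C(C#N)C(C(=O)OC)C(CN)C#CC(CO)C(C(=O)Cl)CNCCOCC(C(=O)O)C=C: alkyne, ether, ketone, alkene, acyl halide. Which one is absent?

alkene: present (CH=CH2 — C=C double bond → alkene).
ether: present (CH2OCH2 — C–O–C with sp³ carbons on both sides and no adjacent C=O → ether).
acyl halide: present (CH(COCl) — pendant –C(=O)X: carbonyl C bonded to C and halogen → acyl halide).
alkyne: present (C≡C — C≡C triple bond → alkyne).
ketone: absent. In CH(COOCH3), the C=O is bonded to an –O–C group, which defines an ester, not a ketone. In H2NCO, the C=O is bonded to nitrogen, which defines an amide, not a ketone. In CH(COOH), the C=O bears an –OH, making it a carboxylic acid rather than a ketone. In CH(COCl), the C=O is bonded to a halogen, which defines an acyl halide, not a ketone.

ketone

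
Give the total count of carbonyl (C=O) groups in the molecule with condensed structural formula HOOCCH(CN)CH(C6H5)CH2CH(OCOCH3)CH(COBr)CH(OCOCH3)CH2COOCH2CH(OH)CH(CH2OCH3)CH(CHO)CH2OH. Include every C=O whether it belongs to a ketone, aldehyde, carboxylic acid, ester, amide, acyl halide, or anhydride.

HOOC: carboxylic acid, 1 C=O (running total 1).
CH(OCOCH3): ester, 1 C=O (running total 2).
CH(COBr): acyl halide, 1 C=O (running total 3).
CH(OCOCH3): ester, 1 C=O (running total 4).
CH2COOCH2: ester, 1 C=O (running total 5).
CH(CHO): aldehyde, 1 C=O (running total 6).

6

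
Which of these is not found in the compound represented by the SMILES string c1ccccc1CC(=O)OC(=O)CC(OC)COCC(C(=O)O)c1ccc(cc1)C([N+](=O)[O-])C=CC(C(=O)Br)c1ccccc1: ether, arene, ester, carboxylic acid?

ester

arene: present (C6H5 — C6H5– phenyl ring → arene).
carboxylic acid: present (CH(COOH) — pendant –COOH: carbonyl C bonded to C and –OH → carboxylic acid).
ether: present (CH(OCH3) — pendant –OCH3: C–O–C with sp³ C, no adjacent C=O → ether).
ester: absent. In CH2CO-O-COCH2, the oxygen bridges two acyl groups, which is an anhydride, not an ester.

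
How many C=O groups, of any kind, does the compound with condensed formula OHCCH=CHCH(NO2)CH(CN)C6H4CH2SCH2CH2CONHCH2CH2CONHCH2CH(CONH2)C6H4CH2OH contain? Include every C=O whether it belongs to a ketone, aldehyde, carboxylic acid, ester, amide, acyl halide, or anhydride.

4

OHC: aldehyde, 1 C=O (running total 1).
CH2CONHCH2: amide, 1 C=O (running total 2).
CH2CONHCH2: amide, 1 C=O (running total 3).
CH(CONH2): amide, 1 C=O (running total 4).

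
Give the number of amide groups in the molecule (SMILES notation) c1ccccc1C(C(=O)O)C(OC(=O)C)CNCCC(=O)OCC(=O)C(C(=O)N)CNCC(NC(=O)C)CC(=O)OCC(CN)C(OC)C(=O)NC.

3

Working along the chain:
  C6H5: C6H5– phenyl ring → arene.
  CH(COOH): pendant –COOH: carbonyl C bonded to C and –OH → carboxylic acid.
  CH(OCOCH3): pendant –OC(=O)CH3: an acyloxy group → ester.
  CH2NHCH2: C–N–C with sp³ carbons and no adjacent C=O → amine (secondary).
  CH2COOCH2: –C(=O)–O–C with C on the carbonyl side → ester.
  CO: –C(=O)– with carbon on both sides → ketone.
  CH(CONH2): pendant –CONH2: carbonyl C bonded to C and N → amide.
  CH2NHCH2: C–N–C with sp³ carbons and no adjacent C=O → amine (secondary).
  CH(NHCOCH3): pendant –NHC(=O)CH3: N bonded to a carbonyl → amide (not amine).
  CH2COOCH2: –C(=O)–O–C with C on the carbonyl side → ester.
  CH(CH2NH2): pendant –CH2NH2: N on sp³ C, no adjacent C=O → amine.
  CH(OCH3): pendant –OCH3: C–O–C with sp³ C, no adjacent C=O → ether.
  CONHCH3: –C(=O)NHCH3: carbonyl C bonded to C and to N → amide (the N is not an amine).
Amide appears at: CH(CONH2), CH(NHCOCH3), CONHCH3 → 3.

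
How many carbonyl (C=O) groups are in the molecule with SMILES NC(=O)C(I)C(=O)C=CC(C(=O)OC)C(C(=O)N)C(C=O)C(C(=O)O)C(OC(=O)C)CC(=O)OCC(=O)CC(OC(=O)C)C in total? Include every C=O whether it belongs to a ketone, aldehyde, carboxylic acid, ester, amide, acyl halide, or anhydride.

10

H2NCO: amide, 1 C=O (running total 1).
CO: ketone, 1 C=O (running total 2).
CH(COOCH3): ester, 1 C=O (running total 3).
CH(CONH2): amide, 1 C=O (running total 4).
CH(CHO): aldehyde, 1 C=O (running total 5).
CH(COOH): carboxylic acid, 1 C=O (running total 6).
CH(OCOCH3): ester, 1 C=O (running total 7).
CH2COOCH2: ester, 1 C=O (running total 8).
CO: ketone, 1 C=O (running total 9).
CH(OCOCH3): ester, 1 C=O (running total 10).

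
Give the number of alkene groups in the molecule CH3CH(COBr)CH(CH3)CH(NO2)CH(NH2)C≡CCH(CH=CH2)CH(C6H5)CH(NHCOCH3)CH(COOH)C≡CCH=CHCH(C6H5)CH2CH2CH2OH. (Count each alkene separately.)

2

Working along the chain:
  CH(COBr): pendant –C(=O)X: carbonyl C bonded to C and halogen → acyl halide.
  CH(NO2): –NO2 on an sp³ carbon → nitro (the N=O is not a carbonyl).
  CH(NH2): –NH2 on an sp³ carbon with no adjacent C=O → amine.
  C≡C: C≡C triple bond → alkyne.
  CH(CH=CH2): pendant –CH=CH2: C=C double bond → alkene.
  CH(C6H5): pendant –C6H5: benzene ring → arene.
  CH(NHCOCH3): pendant –NHC(=O)CH3: N bonded to a carbonyl → amide (not amine).
  CH(COOH): pendant –COOH: carbonyl C bonded to C and –OH → carboxylic acid.
  C≡C: C≡C triple bond → alkyne.
  CH=CH: C=C double bond → alkene.
  CH(C6H5): pendant –C6H5: benzene ring → arene.
  CH2OH: –OH on an sp³ carbon → alcohol.
Alkene appears at: CH(CH=CH2), CH=CH → 2.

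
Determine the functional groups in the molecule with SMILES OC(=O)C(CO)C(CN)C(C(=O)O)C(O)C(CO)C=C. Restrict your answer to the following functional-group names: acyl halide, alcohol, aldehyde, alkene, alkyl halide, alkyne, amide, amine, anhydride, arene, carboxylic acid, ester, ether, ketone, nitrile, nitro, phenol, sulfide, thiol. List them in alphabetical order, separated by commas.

alcohol, alkene, amine, carboxylic acid

Working along the chain:
  HOOC: –COOH: carbonyl C bonded to –OH and C → carboxylic acid (the –OH is not a separate alcohol).
  CH(CH2OH): pendant –CH2OH on an sp³ backbone C → alcohol.
  CH(CH2NH2): pendant –CH2NH2: N on sp³ C, no adjacent C=O → amine.
  CH(COOH): pendant –COOH: carbonyl C bonded to C and –OH → carboxylic acid.
  CH(OH): –OH on an sp³ carbon → alcohol (secondary).
  CH(CH2OH): pendant –CH2OH on an sp³ backbone C → alcohol.
  CH=CH2: C=C double bond → alkene.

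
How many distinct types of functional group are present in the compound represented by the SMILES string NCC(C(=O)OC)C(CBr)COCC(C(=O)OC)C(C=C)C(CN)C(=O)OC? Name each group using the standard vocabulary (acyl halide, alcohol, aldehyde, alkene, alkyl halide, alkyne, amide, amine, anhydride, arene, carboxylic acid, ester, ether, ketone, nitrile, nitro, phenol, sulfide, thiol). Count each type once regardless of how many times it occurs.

5

Reading the structure from left to right:
  H2NCH2: –NH2 on an sp³ carbon with no adjacent C=O → amine.
  CH(COOCH3): pendant –COOCH3: carbonyl C bonded to C and –OCH3 → ester.
  CH(CH2Br): pendant –CH2X: halogen on sp³ carbon → alkyl halide.
  CH2OCH2: C–O–C with sp³ carbons on both sides and no adjacent C=O → ether.
  CH(COOCH3): pendant –COOCH3: carbonyl C bonded to C and –OCH3 → ester.
  CH(CH=CH2): pendant –CH=CH2: C=C double bond → alkene.
  CH(CH2NH2): pendant –CH2NH2: N on sp³ C, no adjacent C=O → amine.
  COOCH3: –C(=O)OCH3: carbonyl C bonded to C and to –OCH3 → ester (not ketone + ether).
Distinct types present: alkene, alkyl halide, amine, ester, ether.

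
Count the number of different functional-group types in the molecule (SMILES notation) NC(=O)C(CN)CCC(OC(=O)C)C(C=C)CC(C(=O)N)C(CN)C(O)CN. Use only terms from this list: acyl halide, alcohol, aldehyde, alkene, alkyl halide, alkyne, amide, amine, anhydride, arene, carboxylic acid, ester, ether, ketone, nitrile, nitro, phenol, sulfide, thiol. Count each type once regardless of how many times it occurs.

–C(=O)NH2: carbonyl C bonded to C and to N → amide (the N is not a separate amine).
pendant –CH2NH2: N on sp³ C, no adjacent C=O → amine.
pendant –OC(=O)CH3: an acyloxy group → ester.
pendant –CH=CH2: C=C double bond → alkene.
pendant –CONH2: carbonyl C bonded to C and N → amide.
pendant –CH2NH2: N on sp³ C, no adjacent C=O → amine.
–OH on an sp³ carbon → alcohol (secondary).
–NH2 on an sp³ carbon with no adjacent C=O → amine.
Distinct types present: alcohol, alkene, amide, amine, ester.

5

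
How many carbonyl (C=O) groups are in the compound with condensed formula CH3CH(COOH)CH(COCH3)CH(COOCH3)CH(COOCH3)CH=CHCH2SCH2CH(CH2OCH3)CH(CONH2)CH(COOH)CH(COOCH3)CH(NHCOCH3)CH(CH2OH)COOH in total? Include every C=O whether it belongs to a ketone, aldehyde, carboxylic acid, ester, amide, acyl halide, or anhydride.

9

CH(COOH): carboxylic acid, 1 C=O (running total 1).
CH(COCH3): ketone, 1 C=O (running total 2).
CH(COOCH3): ester, 1 C=O (running total 3).
CH(COOCH3): ester, 1 C=O (running total 4).
CH(CONH2): amide, 1 C=O (running total 5).
CH(COOH): carboxylic acid, 1 C=O (running total 6).
CH(COOCH3): ester, 1 C=O (running total 7).
CH(NHCOCH3): amide, 1 C=O (running total 8).
COOH: carboxylic acid, 1 C=O (running total 9).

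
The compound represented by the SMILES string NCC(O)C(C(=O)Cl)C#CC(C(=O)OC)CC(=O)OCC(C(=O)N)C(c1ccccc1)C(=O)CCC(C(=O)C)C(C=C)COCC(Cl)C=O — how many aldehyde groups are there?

1

Working along the chain:
  H2NCH2: –NH2 on an sp³ carbon with no adjacent C=O → amine.
  CH(OH): –OH on an sp³ carbon → alcohol (secondary).
  CH(COCl): pendant –C(=O)X: carbonyl C bonded to C and halogen → acyl halide.
  C≡C: C≡C triple bond → alkyne.
  CH(COOCH3): pendant –COOCH3: carbonyl C bonded to C and –OCH3 → ester.
  CH2COOCH2: –C(=O)–O–C with C on the carbonyl side → ester.
  CH(CONH2): pendant –CONH2: carbonyl C bonded to C and N → amide.
  CH(C6H5): pendant –C6H5: benzene ring → arene.
  CO: –C(=O)– with carbon on both sides → ketone.
  CH(COCH3): pendant –COCH3: carbonyl C bonded to two carbons → ketone.
  CH(CH=CH2): pendant –CH=CH2: C=C double bond → alkene.
  CH2OCH2: C–O–C with sp³ carbons on both sides and no adjacent C=O → ether.
  CH(Cl): halogen on an sp³ carbon → alkyl halide.
  CHO: terminal –CHO: carbonyl C bonded to H and C → aldehyde.
Aldehyde appears at: CHO → 1.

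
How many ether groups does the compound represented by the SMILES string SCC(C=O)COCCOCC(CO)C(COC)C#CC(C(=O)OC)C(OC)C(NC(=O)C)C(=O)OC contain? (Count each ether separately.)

4

Working along the chain:
  HSCH2: –SH on an sp³ carbon → thiol.
  CH(CHO): pendant –CHO: carbonyl C bonded to C and H → aldehyde.
  CH2OCH2: C–O–C with sp³ carbons on both sides and no adjacent C=O → ether.
  CH2OCH2: C–O–C with sp³ carbons on both sides and no adjacent C=O → ether.
  CH(CH2OH): pendant –CH2OH on an sp³ backbone C → alcohol.
  CH(CH2OCH3): pendant –CH2OCH3: C–O–C linkage → ether.
  C≡C: C≡C triple bond → alkyne.
  CH(COOCH3): pendant –COOCH3: carbonyl C bonded to C and –OCH3 → ester.
  CH(OCH3): pendant –OCH3: C–O–C with sp³ C, no adjacent C=O → ether.
  CH(NHCOCH3): pendant –NHC(=O)CH3: N bonded to a carbonyl → amide (not amine).
  COOCH3: –C(=O)OCH3: carbonyl C bonded to C and to –OCH3 → ester (not ketone + ether).
Ether appears at: CH2OCH2, CH2OCH2, CH(CH2OCH3), CH(OCH3) → 4.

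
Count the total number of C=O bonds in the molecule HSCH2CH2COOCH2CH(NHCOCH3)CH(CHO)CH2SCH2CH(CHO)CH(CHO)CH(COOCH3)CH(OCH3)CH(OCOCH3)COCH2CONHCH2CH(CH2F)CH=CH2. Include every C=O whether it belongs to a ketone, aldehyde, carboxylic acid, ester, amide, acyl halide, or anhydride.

CH2COOCH2: ester, 1 C=O (running total 1).
CH(NHCOCH3): amide, 1 C=O (running total 2).
CH(CHO): aldehyde, 1 C=O (running total 3).
CH(CHO): aldehyde, 1 C=O (running total 4).
CH(CHO): aldehyde, 1 C=O (running total 5).
CH(COOCH3): ester, 1 C=O (running total 6).
CH(OCOCH3): ester, 1 C=O (running total 7).
CO: ketone, 1 C=O (running total 8).
CH2CONHCH2: amide, 1 C=O (running total 9).

9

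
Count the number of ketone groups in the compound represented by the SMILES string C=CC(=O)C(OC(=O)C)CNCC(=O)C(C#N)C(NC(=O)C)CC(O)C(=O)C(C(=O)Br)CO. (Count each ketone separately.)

3

Reading the structure from left to right:
  CH2=CH: C=C double bond → alkene.
  CO: –C(=O)– with carbon on both sides → ketone.
  CH(OCOCH3): pendant –OC(=O)CH3: an acyloxy group → ester.
  CH2NHCH2: C–N–C with sp³ carbons and no adjacent C=O → amine (secondary).
  CO: –C(=O)– with carbon on both sides → ketone.
  CH(CN): pendant –C≡N: nitrile.
  CH(NHCOCH3): pendant –NHC(=O)CH3: N bonded to a carbonyl → amide (not amine).
  CH(OH): –OH on an sp³ carbon → alcohol (secondary).
  CO: –C(=O)– with carbon on both sides → ketone.
  CH(COBr): pendant –C(=O)X: carbonyl C bonded to C and halogen → acyl halide.
  CH2OH: –OH on an sp³ carbon → alcohol.
Ketone appears at: CO, CO, CO → 3.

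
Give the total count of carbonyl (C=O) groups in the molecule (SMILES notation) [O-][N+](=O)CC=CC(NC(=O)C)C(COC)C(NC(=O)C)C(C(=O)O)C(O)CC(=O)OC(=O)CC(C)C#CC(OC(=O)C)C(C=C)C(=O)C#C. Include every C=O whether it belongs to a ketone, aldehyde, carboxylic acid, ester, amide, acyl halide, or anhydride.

7

CH(NHCOCH3): amide, 1 C=O (running total 1).
CH(NHCOCH3): amide, 1 C=O (running total 2).
CH(COOH): carboxylic acid, 1 C=O (running total 3).
CH2CO-O-COCH2: anhydride, 2 C=O (running total 5).
CH(OCOCH3): ester, 1 C=O (running total 6).
CO: ketone, 1 C=O (running total 7).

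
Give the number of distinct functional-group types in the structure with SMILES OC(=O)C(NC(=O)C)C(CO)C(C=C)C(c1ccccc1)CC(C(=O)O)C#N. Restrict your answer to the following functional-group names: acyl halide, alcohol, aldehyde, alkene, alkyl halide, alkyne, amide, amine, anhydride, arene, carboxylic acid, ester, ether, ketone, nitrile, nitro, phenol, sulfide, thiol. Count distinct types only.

6

Taking each segment in turn:
  HOOC: –COOH: carbonyl C bonded to –OH and C → carboxylic acid (the –OH is not a separate alcohol).
  CH(NHCOCH3): pendant –NHC(=O)CH3: N bonded to a carbonyl → amide (not amine).
  CH(CH2OH): pendant –CH2OH on an sp³ backbone C → alcohol.
  CH(CH=CH2): pendant –CH=CH2: C=C double bond → alkene.
  CH(C6H5): pendant –C6H5: benzene ring → arene.
  CH(COOH): pendant –COOH: carbonyl C bonded to C and –OH → carboxylic acid.
  CN: –C≡N: carbon triple-bonded to nitrogen → nitrile.
Distinct types present: alcohol, alkene, amide, arene, carboxylic acid, nitrile.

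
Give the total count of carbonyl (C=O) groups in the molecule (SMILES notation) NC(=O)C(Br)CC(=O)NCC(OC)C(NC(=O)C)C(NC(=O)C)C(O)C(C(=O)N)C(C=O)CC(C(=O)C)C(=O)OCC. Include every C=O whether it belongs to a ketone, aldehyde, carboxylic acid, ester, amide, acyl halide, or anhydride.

8

H2NCO: amide, 1 C=O (running total 1).
CH2CONHCH2: amide, 1 C=O (running total 2).
CH(NHCOCH3): amide, 1 C=O (running total 3).
CH(NHCOCH3): amide, 1 C=O (running total 4).
CH(CONH2): amide, 1 C=O (running total 5).
CH(CHO): aldehyde, 1 C=O (running total 6).
CH(COCH3): ketone, 1 C=O (running total 7).
COOCH2CH3: ester, 1 C=O (running total 8).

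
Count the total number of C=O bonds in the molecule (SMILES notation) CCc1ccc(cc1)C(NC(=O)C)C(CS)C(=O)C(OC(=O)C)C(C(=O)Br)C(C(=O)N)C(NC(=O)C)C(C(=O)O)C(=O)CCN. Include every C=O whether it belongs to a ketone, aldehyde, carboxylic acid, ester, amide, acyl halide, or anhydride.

8

CH(NHCOCH3): amide, 1 C=O (running total 1).
CO: ketone, 1 C=O (running total 2).
CH(OCOCH3): ester, 1 C=O (running total 3).
CH(COBr): acyl halide, 1 C=O (running total 4).
CH(CONH2): amide, 1 C=O (running total 5).
CH(NHCOCH3): amide, 1 C=O (running total 6).
CH(COOH): carboxylic acid, 1 C=O (running total 7).
CO: ketone, 1 C=O (running total 8).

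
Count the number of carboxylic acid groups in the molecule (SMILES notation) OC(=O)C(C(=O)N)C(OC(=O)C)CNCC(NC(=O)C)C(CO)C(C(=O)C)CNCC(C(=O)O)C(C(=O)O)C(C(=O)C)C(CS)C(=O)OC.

3

–COOH: carbonyl C bonded to –OH and C → carboxylic acid (the –OH is not a separate alcohol).
pendant –CONH2: carbonyl C bonded to C and N → amide.
pendant –OC(=O)CH3: an acyloxy group → ester.
C–N–C with sp³ carbons and no adjacent C=O → amine (secondary).
pendant –NHC(=O)CH3: N bonded to a carbonyl → amide (not amine).
pendant –CH2OH on an sp³ backbone C → alcohol.
pendant –COCH3: carbonyl C bonded to two carbons → ketone.
C–N–C with sp³ carbons and no adjacent C=O → amine (secondary).
pendant –COOH: carbonyl C bonded to C and –OH → carboxylic acid.
pendant –COOH: carbonyl C bonded to C and –OH → carboxylic acid.
pendant –COCH3: carbonyl C bonded to two carbons → ketone.
pendant –CH2SH → thiol.
–C(=O)OCH3: carbonyl C bonded to C and to –OCH3 → ester (not ketone + ether).
Carboxylic acid appears at: HOOC, CH(COOH), CH(COOH) → 3.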